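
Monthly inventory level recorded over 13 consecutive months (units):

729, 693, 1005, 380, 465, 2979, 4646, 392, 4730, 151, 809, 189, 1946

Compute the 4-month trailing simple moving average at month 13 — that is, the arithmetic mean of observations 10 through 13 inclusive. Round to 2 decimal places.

773.75

Sum of periods 10–13: 151 + 809 + 189 + 1946 = 3095
Divide by 4: 3095 / 4 = 773.75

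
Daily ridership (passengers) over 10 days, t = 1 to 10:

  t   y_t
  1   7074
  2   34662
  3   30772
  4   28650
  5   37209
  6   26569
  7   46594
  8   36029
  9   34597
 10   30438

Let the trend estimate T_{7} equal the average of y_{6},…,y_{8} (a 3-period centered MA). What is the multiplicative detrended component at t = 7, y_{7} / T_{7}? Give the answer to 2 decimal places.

Trend T_7 = (26569 + 46594 + 36029) / 3 = 109192/3 = 36397.3333
Ratio to trend: 46594 / 36397.3333 = 1.28

1.28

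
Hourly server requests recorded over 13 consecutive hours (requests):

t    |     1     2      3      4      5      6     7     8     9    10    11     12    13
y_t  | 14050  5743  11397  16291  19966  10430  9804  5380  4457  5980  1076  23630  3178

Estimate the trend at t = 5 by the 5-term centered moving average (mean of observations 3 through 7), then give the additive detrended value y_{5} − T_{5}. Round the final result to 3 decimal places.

6388.400

Trend T_5 = (11397 + 16291 + 19966 + 10430 + 9804) / 5 = 67888/5 = 13577.60000
Detrended value: 19966 − 13577.60000 = 6388.400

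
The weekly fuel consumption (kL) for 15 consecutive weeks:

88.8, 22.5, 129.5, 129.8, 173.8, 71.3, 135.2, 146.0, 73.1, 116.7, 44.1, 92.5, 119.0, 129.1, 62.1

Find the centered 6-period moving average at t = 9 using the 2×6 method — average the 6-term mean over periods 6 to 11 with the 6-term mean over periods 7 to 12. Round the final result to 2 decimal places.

Sum over 6–11: 71.3 + 135.2 + 146.0 + 73.1 + 116.7 + 44.1 = 586.4
Sum over 7–12: 135.2 + 146.0 + 73.1 + 116.7 + 44.1 + 92.5 = 607.6
CMA at t=9 = (586.4 + 607.6) / (2·6) = 1194.0 / 12 = 99.50

99.50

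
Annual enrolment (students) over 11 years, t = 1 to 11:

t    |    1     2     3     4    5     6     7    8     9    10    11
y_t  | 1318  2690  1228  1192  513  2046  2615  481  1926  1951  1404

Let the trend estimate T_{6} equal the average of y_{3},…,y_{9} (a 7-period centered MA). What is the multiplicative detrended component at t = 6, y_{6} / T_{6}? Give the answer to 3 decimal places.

1.432

Trend T_6 = (1228 + 1192 + 513 + 2046 + 2615 + 481 + 1926) / 7 = 10001/7 = 1428.71429
Ratio to trend: 2046 / 1428.71429 = 1.432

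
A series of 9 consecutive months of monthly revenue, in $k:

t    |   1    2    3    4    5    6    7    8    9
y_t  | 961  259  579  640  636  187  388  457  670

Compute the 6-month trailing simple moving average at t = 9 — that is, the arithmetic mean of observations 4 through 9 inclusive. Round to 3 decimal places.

Sum of periods 4–9: 640 + 636 + 187 + 388 + 457 + 670 = 2978
Divide by 6: 2978 / 6 = 496.333

496.333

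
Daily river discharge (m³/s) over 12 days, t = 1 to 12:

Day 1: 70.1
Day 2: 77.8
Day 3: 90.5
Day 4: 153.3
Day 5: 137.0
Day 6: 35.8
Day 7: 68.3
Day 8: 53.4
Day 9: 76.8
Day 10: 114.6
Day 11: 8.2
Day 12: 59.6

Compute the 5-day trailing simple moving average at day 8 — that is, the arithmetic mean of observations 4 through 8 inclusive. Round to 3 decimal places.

Sum of periods 4–8: 153.3 + 137.0 + 35.8 + 68.3 + 53.4 = 447.8
Divide by 5: 447.8 / 5 = 89.560

89.560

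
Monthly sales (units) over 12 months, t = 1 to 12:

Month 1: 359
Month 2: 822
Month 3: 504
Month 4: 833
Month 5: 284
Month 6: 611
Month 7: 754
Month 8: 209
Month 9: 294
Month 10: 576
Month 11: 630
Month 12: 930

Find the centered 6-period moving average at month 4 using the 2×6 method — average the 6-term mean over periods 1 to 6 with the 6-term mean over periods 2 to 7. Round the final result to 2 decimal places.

601.75

Sum over 1–6: 359 + 822 + 504 + 833 + 284 + 611 = 3413
Sum over 2–7: 822 + 504 + 833 + 284 + 611 + 754 = 3808
CMA at t=4 = (3413 + 3808) / (2·6) = 7221 / 12 = 601.75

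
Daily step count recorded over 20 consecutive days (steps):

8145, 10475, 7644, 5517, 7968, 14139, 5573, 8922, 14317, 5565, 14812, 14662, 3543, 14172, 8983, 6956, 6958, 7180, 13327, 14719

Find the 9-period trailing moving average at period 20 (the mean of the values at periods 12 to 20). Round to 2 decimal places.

Sum of periods 12–20: 14662 + 3543 + 14172 + 8983 + 6956 + 6958 + 7180 + 13327 + 14719 = 90500
Divide by 9: 90500 / 9 = 10055.56

10055.56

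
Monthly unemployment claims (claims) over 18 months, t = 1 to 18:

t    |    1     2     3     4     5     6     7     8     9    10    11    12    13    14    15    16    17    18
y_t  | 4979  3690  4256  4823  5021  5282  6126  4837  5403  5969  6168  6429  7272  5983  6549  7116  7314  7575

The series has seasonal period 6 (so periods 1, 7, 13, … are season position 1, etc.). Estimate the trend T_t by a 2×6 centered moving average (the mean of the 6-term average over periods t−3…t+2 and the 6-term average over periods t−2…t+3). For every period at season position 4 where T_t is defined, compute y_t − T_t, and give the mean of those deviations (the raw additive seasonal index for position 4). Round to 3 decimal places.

51.875

Season position 4 occurs at t = 4, 10 (where T_t is defined).
t=4: T_4 = 4770.75000; y_4 − T_4 = 4823 − 4770.75000 = 52.25000
t=10: T_10 = 5917.50000; y_10 − T_10 = 5969 − 5917.50000 = 51.50000
Mean deviation: (52.25000 + 51.50000) / 2 = 51.875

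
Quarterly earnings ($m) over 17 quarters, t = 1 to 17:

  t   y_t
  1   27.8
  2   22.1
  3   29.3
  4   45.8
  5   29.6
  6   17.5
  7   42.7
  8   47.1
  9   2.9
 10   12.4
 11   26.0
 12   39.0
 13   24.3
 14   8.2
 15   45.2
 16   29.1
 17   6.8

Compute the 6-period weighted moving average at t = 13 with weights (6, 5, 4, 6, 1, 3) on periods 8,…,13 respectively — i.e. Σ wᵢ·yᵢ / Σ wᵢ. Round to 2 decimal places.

24.58

Weighted sum: 6·47.1 + 5·2.9 + 4·12.4 + 6·26.0 + 1·39.0 + 3·24.3 = 282.6 + 14.5 + 49.6 + 156.0 + 39.0 + 72.9 = 614.6
Weight total: 6 + 5 + 4 + 6 + 1 + 3 = 25
WMA = 614.6 / 25 = 24.58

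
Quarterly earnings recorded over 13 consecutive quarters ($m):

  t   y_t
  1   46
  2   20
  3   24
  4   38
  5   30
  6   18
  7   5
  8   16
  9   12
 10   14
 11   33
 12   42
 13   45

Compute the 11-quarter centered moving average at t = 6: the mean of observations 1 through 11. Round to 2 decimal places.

Sum of periods 1–11: 46 + 20 + 24 + 38 + 30 + 18 + 5 + 16 + 12 + 14 + 33 = 256
Divide by 11: 256 / 11 = 23.27

23.27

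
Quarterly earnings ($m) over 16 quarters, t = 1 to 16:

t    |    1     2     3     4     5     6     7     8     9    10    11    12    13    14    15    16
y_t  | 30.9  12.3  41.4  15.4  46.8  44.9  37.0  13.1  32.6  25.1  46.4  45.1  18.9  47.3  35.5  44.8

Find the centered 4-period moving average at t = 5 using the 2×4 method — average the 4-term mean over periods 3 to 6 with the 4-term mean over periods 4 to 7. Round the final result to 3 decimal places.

36.575

Sum over 3–6: 41.4 + 15.4 + 46.8 + 44.9 = 148.5
Sum over 4–7: 15.4 + 46.8 + 44.9 + 37.0 = 144.1
CMA at t=5 = (148.5 + 144.1) / (2·4) = 292.6 / 8 = 36.575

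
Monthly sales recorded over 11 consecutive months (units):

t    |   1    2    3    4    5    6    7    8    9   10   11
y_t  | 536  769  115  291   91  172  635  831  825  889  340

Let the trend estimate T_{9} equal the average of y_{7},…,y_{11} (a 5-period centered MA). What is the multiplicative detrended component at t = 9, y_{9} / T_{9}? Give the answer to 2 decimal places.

1.17

Trend T_9 = (635 + 831 + 825 + 889 + 340) / 5 = 3520/5 = 704.0000
Ratio to trend: 825 / 704.0000 = 1.17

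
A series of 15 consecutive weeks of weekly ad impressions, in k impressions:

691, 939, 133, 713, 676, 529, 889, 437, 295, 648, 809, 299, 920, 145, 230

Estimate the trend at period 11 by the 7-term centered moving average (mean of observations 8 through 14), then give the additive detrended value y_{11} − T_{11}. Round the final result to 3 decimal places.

301.429

Trend T_11 = (437 + 295 + 648 + 809 + 299 + 920 + 145) / 7 = 3553/7 = 507.57143
Detrended value: 809 − 507.57143 = 301.429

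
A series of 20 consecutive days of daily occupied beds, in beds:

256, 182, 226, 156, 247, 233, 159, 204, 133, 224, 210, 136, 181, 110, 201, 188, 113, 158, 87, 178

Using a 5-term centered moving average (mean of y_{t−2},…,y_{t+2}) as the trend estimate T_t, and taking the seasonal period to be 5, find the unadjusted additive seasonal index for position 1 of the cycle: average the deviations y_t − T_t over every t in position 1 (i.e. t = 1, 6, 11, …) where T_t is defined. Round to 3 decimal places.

33.467

Season position 1 occurs at t = 6, 11, 16 (where T_t is defined).
t=6: T_6 = 199.80000; y_6 − T_6 = 233 − 199.80000 = 33.20000
t=11: T_11 = 176.80000; y_11 − T_11 = 210 − 176.80000 = 33.20000
t=16: T_16 = 154.00000; y_16 − T_16 = 188 − 154.00000 = 34.00000
Mean deviation: (33.20000 + 33.20000 + 34.00000) / 3 = 33.467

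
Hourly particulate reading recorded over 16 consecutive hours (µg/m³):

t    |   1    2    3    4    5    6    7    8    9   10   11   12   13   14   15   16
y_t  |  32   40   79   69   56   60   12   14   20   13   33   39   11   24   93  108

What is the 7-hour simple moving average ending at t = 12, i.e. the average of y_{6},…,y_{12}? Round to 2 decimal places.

27.29

Sum of periods 6–12: 60 + 12 + 14 + 20 + 13 + 33 + 39 = 191
Divide by 7: 191 / 7 = 27.29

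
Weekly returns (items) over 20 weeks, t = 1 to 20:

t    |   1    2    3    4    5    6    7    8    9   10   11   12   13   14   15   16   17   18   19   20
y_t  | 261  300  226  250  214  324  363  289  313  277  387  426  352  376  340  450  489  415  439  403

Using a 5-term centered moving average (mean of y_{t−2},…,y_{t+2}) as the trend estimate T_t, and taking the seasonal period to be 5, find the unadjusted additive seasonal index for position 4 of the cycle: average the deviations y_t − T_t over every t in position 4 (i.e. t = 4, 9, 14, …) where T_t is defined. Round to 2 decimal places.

Season position 4 occurs at t = 4, 9, 14 (where T_t is defined).
t=4: T_4 = 262.8000; y_4 − T_4 = 250 − 262.8000 = -12.8000
t=9: T_9 = 325.8000; y_9 − T_9 = 313 − 325.8000 = -12.8000
t=14: T_14 = 388.8000; y_14 − T_14 = 376 − 388.8000 = -12.8000
Mean deviation: (-12.8000 + -12.8000 + -12.8000) / 3 = -12.80

-12.80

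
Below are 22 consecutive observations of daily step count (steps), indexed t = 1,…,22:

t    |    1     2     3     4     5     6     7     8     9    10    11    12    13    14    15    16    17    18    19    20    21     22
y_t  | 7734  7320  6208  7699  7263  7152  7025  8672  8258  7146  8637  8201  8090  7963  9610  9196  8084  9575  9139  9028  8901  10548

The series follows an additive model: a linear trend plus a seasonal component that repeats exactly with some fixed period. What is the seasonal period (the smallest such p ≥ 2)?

7

First differences y_{t+1} − y_t: -414, -1112, 1491, -436, -111, -127, 1647, -414, -1112, 1491, -436, -111, -127, 1647, -414, -1112, …
The difference pattern repeats every 7 terms and not for any smaller step, so p = 7.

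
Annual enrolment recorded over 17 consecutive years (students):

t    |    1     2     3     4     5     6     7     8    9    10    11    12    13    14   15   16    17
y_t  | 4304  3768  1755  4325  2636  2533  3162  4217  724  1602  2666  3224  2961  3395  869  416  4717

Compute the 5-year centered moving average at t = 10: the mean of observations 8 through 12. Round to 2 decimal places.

Sum of periods 8–12: 4217 + 724 + 1602 + 2666 + 3224 = 12433
Divide by 5: 12433 / 5 = 2486.60

2486.60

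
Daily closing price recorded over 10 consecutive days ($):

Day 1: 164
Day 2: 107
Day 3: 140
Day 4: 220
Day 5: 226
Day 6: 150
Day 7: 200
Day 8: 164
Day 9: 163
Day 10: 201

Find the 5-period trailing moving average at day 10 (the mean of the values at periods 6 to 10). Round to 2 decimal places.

175.60

Sum of periods 6–10: 150 + 200 + 164 + 163 + 201 = 878
Divide by 5: 878 / 5 = 175.60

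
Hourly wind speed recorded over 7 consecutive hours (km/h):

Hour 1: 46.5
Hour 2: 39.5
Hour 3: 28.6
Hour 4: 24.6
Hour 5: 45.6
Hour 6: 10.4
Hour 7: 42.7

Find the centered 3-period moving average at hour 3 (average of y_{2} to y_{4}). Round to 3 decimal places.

Sum of periods 2–4: 39.5 + 28.6 + 24.6 = 92.7
Divide by 3: 92.7 / 3 = 30.900

30.900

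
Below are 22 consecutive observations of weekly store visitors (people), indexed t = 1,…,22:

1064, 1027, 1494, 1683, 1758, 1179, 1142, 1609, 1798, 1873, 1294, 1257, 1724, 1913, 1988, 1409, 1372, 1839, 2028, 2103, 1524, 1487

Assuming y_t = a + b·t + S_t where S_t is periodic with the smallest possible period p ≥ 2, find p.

5

First differences y_{t+1} − y_t: -37, 467, 189, 75, -579, -37, 467, 189, 75, -579, -37, 467, …
The difference pattern repeats every 5 terms and not for any smaller step, so p = 5.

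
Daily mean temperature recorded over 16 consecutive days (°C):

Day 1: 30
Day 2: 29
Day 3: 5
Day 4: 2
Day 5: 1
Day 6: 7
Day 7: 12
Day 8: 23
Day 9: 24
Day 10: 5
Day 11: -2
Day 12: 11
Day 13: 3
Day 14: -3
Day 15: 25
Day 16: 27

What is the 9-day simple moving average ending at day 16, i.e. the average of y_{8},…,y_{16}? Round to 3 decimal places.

12.556

Sum of periods 8–16: 23 + 24 + 5 + (-2) + 11 + 3 + (-3) + 25 + 27 = 113
Divide by 9: 113 / 9 = 12.556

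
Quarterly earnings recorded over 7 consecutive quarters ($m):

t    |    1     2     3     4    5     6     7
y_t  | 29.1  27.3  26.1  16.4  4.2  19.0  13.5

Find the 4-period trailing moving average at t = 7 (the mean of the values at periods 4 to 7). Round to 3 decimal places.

Sum of periods 4–7: 16.4 + 4.2 + 19.0 + 13.5 = 53.1
Divide by 4: 53.1 / 4 = 13.275

13.275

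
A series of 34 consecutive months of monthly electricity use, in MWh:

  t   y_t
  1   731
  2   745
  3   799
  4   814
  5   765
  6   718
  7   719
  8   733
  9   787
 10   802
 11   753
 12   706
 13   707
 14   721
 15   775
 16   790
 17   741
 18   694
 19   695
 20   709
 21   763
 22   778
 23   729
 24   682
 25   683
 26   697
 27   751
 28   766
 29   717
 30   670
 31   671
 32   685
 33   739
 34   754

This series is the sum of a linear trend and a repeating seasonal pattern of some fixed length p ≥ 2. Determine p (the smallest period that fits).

First differences y_{t+1} − y_t: 14, 54, 15, -49, -47, 1, 14, 54, 15, -49, -47, 1, 14, 54, …
The difference pattern repeats every 6 terms and not for any smaller step, so p = 6.

6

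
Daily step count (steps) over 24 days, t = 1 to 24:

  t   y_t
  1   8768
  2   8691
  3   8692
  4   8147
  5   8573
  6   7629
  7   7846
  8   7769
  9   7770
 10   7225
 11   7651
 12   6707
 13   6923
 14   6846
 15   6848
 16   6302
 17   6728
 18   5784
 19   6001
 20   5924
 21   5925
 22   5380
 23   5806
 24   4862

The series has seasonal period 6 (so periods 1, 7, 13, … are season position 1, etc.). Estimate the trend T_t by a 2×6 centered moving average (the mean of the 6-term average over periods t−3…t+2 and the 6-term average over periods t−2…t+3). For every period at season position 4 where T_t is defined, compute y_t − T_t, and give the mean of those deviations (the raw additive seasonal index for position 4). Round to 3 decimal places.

-192.861

Season position 4 occurs at t = 4, 10, 16 (where T_t is defined).
t=4: T_4 = 8339.83333; y_4 − T_4 = 8147 − 8339.83333 = -192.83333
t=10: T_10 = 7417.75000; y_10 − T_10 = 7225 − 7417.75000 = -192.75000
t=16: T_16 = 6495.00000; y_16 − T_16 = 6302 − 6495.00000 = -193.00000
Mean deviation: (-192.83333 + -192.75000 + -193.00000) / 3 = -192.861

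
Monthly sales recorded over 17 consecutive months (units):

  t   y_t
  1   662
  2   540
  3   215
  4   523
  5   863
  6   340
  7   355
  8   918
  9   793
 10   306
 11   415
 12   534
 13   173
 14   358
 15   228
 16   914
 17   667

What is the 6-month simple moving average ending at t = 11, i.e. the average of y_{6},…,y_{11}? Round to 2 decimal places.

Sum of periods 6–11: 340 + 355 + 918 + 793 + 306 + 415 = 3127
Divide by 6: 3127 / 6 = 521.17

521.17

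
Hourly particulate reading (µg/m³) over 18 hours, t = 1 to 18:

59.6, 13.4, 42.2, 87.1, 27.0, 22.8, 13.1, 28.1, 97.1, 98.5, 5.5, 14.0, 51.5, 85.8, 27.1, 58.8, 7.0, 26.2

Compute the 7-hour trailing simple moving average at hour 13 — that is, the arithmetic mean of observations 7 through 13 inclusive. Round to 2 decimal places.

43.97

Sum of periods 7–13: 13.1 + 28.1 + 97.1 + 98.5 + 5.5 + 14.0 + 51.5 = 307.8
Divide by 7: 307.8 / 7 = 43.97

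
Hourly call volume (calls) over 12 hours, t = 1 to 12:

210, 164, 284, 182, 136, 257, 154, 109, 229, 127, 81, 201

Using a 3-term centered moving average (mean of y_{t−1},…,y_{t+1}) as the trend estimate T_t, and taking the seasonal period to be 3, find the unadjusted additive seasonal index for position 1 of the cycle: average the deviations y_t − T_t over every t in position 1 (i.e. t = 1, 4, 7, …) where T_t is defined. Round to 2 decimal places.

Season position 1 occurs at t = 4, 7, 10 (where T_t is defined).
t=4: T_4 = 200.6667; y_4 − T_4 = 182 − 200.6667 = -18.6667
t=7: T_7 = 173.3333; y_7 − T_7 = 154 − 173.3333 = -19.3333
t=10: T_10 = 145.6667; y_10 − T_10 = 127 − 145.6667 = -18.6667
Mean deviation: (-18.6667 + -19.3333 + -18.6667) / 3 = -18.89

-18.89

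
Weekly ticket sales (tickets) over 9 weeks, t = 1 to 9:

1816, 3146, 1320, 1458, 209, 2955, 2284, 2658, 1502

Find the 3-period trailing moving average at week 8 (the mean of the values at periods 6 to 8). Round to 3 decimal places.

Sum of periods 6–8: 2955 + 2284 + 2658 = 7897
Divide by 3: 7897 / 3 = 2632.333

2632.333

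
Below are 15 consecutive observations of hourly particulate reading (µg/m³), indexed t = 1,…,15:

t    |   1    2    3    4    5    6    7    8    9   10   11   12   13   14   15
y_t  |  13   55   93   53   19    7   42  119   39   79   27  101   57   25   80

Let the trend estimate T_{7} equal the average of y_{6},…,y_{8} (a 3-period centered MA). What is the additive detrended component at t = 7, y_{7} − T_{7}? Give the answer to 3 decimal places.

-14.000

Trend T_7 = (7 + 42 + 119) / 3 = 168/3 = 56.00000
Detrended value: 42 − 56.00000 = -14.000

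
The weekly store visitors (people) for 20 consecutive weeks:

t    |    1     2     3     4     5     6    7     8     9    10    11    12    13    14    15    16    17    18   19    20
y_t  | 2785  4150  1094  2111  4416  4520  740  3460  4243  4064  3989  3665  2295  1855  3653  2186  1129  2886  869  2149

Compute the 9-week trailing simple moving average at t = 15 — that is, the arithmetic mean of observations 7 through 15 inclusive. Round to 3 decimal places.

3107.111

Sum of periods 7–15: 740 + 3460 + 4243 + 4064 + 3989 + 3665 + 2295 + 1855 + 3653 = 27964
Divide by 9: 27964 / 9 = 3107.111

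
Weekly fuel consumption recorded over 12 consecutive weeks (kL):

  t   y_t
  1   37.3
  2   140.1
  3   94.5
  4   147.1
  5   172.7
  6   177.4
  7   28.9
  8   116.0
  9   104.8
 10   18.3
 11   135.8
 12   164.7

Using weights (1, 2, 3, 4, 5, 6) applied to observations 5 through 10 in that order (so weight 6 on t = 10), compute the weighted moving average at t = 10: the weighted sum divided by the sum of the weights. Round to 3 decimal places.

Weighted sum: 1·172.7 + 2·177.4 + 3·28.9 + 4·116.0 + 5·104.8 + 6·18.3 = 172.7 + 354.8 + 86.7 + 464.0 + 524.0 + 109.8 = 1712.0
Weight total: 1 + 2 + 3 + 4 + 5 + 6 = 21
WMA = 1712.0 / 21 = 81.524

81.524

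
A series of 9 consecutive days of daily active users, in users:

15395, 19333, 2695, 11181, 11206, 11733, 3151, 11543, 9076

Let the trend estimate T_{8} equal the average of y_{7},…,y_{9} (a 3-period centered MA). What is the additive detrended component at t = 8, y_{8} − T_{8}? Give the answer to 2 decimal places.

Trend T_8 = (3151 + 11543 + 9076) / 3 = 23770/3 = 7923.3333
Detrended value: 11543 − 7923.3333 = 3619.67

3619.67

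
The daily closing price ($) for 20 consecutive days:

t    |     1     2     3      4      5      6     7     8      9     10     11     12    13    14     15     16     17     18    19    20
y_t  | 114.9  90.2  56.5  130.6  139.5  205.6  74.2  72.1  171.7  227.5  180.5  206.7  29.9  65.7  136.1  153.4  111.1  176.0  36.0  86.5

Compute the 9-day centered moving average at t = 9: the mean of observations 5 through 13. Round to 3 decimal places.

Sum of periods 5–13: 139.5 + 205.6 + 74.2 + 72.1 + 171.7 + 227.5 + 180.5 + 206.7 + 29.9 = 1307.7
Divide by 9: 1307.7 / 9 = 145.300

145.300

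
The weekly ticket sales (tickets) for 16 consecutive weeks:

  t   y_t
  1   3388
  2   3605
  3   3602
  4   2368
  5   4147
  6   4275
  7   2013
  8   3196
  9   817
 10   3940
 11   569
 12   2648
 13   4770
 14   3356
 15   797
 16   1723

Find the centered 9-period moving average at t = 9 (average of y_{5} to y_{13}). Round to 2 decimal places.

Sum of periods 5–13: 4147 + 4275 + 2013 + 3196 + 817 + 3940 + 569 + 2648 + 4770 = 26375
Divide by 9: 26375 / 9 = 2930.56

2930.56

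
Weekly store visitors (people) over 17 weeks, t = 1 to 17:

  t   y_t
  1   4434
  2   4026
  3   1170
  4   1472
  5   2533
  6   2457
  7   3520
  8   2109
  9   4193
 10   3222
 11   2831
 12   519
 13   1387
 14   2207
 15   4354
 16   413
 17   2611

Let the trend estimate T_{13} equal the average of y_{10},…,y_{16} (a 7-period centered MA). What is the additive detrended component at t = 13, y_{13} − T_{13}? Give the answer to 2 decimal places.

-746.29

Trend T_13 = (3222 + 2831 + 519 + 1387 + 2207 + 4354 + 413) / 7 = 14933/7 = 2133.2857
Detrended value: 1387 − 2133.2857 = -746.29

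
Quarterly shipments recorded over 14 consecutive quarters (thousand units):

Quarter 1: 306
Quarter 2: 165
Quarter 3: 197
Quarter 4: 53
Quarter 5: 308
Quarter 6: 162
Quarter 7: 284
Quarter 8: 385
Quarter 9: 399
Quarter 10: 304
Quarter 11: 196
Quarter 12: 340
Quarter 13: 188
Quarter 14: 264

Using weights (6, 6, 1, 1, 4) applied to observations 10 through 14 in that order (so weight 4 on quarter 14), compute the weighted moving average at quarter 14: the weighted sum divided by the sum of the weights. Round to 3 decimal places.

254.667

Weighted sum: 6·304 + 6·196 + 1·340 + 1·188 + 4·264 = 1824 + 1176 + 340 + 188 + 1056 = 4584
Weight total: 6 + 6 + 1 + 1 + 4 = 18
WMA = 4584 / 18 = 254.667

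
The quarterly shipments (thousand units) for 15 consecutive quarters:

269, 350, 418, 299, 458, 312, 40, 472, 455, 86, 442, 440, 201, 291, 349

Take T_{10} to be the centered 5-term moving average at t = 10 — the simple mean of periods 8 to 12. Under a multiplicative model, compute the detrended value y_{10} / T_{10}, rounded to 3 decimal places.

0.227

Trend T_10 = (472 + 455 + 86 + 442 + 440) / 5 = 1895/5 = 379.00000
Ratio to trend: 86 / 379.00000 = 0.227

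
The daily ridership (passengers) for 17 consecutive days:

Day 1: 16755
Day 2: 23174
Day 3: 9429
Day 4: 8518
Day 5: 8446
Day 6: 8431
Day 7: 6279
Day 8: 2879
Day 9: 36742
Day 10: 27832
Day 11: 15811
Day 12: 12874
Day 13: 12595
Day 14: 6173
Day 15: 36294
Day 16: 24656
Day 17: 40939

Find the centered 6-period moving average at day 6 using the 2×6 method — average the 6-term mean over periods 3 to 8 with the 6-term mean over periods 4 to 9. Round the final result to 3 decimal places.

Sum over 3–8: 9429 + 8518 + 8446 + 8431 + 6279 + 2879 = 43982
Sum over 4–9: 8518 + 8446 + 8431 + 6279 + 2879 + 36742 = 71295
CMA at t=6 = (43982 + 71295) / (2·6) = 115277 / 12 = 9606.417

9606.417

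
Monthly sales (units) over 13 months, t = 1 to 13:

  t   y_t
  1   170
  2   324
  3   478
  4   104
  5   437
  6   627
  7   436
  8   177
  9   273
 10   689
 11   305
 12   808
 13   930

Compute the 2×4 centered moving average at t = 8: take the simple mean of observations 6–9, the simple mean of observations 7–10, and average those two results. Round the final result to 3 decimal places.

386.000

Sum over 6–9: 627 + 436 + 177 + 273 = 1513
Sum over 7–10: 436 + 177 + 273 + 689 = 1575
CMA at t=8 = (1513 + 1575) / (2·4) = 3088 / 8 = 386.000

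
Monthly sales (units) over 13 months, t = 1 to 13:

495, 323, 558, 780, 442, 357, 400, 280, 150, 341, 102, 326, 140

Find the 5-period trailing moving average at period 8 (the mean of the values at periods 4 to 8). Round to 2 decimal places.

451.80

Sum of periods 4–8: 780 + 442 + 357 + 400 + 280 = 2259
Divide by 5: 2259 / 5 = 451.80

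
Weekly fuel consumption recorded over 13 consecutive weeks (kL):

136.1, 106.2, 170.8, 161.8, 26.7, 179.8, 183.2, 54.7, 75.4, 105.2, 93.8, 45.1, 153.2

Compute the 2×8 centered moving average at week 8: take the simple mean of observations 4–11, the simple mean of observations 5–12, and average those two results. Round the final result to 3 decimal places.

102.781

Sum over 4–11: 161.8 + 26.7 + 179.8 + 183.2 + 54.7 + 75.4 + 105.2 + 93.8 = 880.6
Sum over 5–12: 26.7 + 179.8 + 183.2 + 54.7 + 75.4 + 105.2 + 93.8 + 45.1 = 763.9
CMA at t=8 = (880.6 + 763.9) / (2·8) = 1644.5 / 16 = 102.781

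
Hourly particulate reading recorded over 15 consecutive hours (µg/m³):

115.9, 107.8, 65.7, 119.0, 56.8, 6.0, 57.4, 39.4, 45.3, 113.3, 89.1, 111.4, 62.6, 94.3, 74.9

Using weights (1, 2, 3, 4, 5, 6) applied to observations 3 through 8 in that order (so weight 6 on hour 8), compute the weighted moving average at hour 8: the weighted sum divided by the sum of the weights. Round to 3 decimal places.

48.643

Weighted sum: 1·65.7 + 2·119.0 + 3·56.8 + 4·6.0 + 5·57.4 + 6·39.4 = 65.7 + 238.0 + 170.4 + 24.0 + 287.0 + 236.4 = 1021.5
Weight total: 1 + 2 + 3 + 4 + 5 + 6 = 21
WMA = 1021.5 / 21 = 48.643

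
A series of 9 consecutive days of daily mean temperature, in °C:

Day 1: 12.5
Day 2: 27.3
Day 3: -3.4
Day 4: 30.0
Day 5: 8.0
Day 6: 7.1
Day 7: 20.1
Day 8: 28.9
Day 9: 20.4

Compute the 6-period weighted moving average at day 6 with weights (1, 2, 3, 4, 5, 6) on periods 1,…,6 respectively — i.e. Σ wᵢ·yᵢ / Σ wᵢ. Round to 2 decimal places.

Weighted sum: 1·12.5 + 2·27.3 + 3·-3.4 + 4·30.0 + 5·8.0 + 6·7.1 = 12.5 + 54.6 + -10.2 + 120.0 + 40.0 + 42.6 = 259.5
Weight total: 1 + 2 + 3 + 4 + 5 + 6 = 21
WMA = 259.5 / 21 = 12.36

12.36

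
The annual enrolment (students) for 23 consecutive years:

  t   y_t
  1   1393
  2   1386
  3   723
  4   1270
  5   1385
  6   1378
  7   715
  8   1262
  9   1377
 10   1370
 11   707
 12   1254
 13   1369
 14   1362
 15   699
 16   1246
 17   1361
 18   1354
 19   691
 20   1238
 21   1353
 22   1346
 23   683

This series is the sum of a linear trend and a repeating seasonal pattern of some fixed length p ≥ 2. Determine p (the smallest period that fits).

4

First differences y_{t+1} − y_t: -7, -663, 547, 115, -7, -663, 547, 115, -7, -663, …
The difference pattern repeats every 4 terms and not for any smaller step, so p = 4.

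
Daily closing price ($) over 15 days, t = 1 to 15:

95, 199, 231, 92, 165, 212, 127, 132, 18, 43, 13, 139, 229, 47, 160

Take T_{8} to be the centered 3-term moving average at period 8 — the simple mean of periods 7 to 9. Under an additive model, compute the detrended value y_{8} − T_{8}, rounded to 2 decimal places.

39.67

Trend T_8 = (127 + 132 + 18) / 3 = 277/3 = 92.3333
Detrended value: 132 − 92.3333 = 39.67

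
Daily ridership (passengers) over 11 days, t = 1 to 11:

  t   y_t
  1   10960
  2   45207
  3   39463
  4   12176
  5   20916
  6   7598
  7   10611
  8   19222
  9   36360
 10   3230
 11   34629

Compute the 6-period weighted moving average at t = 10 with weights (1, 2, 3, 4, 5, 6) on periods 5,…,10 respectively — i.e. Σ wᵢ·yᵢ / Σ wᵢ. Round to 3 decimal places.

16476.810

Weighted sum: 1·20916 + 2·7598 + 3·10611 + 4·19222 + 5·36360 + 6·3230 = 20916 + 15196 + 31833 + 76888 + 181800 + 19380 = 346013
Weight total: 1 + 2 + 3 + 4 + 5 + 6 = 21
WMA = 346013 / 21 = 16476.810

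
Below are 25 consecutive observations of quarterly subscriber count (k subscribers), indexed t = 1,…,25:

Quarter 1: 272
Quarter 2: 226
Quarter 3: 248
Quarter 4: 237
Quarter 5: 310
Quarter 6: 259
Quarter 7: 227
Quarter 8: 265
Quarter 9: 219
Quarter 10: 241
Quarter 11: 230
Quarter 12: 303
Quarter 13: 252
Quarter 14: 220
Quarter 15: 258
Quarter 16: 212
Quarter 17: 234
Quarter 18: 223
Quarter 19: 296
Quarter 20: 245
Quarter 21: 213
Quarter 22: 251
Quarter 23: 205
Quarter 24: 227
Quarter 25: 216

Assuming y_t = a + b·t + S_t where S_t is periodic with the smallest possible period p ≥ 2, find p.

First differences y_{t+1} − y_t: -46, 22, -11, 73, -51, -32, 38, -46, 22, -11, 73, -51, -32, 38, -46, 22, …
The difference pattern repeats every 7 terms and not for any smaller step, so p = 7.

7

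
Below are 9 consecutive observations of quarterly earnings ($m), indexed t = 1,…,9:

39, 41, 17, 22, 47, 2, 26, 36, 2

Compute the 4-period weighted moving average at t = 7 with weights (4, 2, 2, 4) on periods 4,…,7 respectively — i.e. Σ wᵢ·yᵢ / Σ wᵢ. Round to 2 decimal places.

Weighted sum: 4·22 + 2·47 + 2·2 + 4·26 = 88 + 94 + 4 + 104 = 290
Weight total: 4 + 2 + 2 + 4 = 12
WMA = 290 / 12 = 24.17

24.17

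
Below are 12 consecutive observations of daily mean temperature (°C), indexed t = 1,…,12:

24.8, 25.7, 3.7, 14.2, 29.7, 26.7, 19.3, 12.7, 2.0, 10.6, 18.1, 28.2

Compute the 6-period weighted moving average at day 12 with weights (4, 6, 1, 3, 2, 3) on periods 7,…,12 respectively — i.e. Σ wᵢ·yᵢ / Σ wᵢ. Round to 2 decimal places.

Weighted sum: 4·19.3 + 6·12.7 + 1·2.0 + 3·10.6 + 2·18.1 + 3·28.2 = 77.2 + 76.2 + 2.0 + 31.8 + 36.2 + 84.6 = 308.0
Weight total: 4 + 6 + 1 + 3 + 2 + 3 = 19
WMA = 308.0 / 19 = 16.21

16.21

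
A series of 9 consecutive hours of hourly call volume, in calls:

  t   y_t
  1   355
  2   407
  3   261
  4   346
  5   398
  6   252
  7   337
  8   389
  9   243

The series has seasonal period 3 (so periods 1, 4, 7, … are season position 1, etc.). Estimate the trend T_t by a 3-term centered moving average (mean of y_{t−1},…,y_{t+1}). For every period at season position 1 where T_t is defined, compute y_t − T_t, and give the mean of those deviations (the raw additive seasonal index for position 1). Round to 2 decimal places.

11.00

Season position 1 occurs at t = 4, 7 (where T_t is defined).
t=4: T_4 = 335.0000; y_4 − T_4 = 346 − 335.0000 = 11.0000
t=7: T_7 = 326.0000; y_7 − T_7 = 337 − 326.0000 = 11.0000
Mean deviation: (11.0000 + 11.0000) / 2 = 11.00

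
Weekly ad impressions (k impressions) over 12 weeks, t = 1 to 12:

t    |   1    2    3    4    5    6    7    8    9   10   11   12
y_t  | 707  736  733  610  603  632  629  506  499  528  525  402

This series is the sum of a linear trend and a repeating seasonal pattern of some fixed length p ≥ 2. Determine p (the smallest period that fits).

4

First differences y_{t+1} − y_t: 29, -3, -123, -7, 29, -3, -123, -7, 29, -3, …
The difference pattern repeats every 4 terms and not for any smaller step, so p = 4.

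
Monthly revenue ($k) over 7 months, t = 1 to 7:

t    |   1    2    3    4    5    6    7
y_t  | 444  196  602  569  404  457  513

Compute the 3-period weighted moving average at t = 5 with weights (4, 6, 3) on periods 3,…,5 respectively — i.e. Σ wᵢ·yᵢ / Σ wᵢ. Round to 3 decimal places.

Weighted sum: 4·602 + 6·569 + 3·404 = 2408 + 3414 + 1212 = 7034
Weight total: 4 + 6 + 3 = 13
WMA = 7034 / 13 = 541.077

541.077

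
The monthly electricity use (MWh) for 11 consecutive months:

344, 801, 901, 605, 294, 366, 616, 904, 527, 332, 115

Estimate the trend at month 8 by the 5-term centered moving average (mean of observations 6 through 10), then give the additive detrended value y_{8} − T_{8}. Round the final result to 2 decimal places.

355.00

Trend T_8 = (366 + 616 + 904 + 527 + 332) / 5 = 2745/5 = 549.0000
Detrended value: 904 − 549.0000 = 355.00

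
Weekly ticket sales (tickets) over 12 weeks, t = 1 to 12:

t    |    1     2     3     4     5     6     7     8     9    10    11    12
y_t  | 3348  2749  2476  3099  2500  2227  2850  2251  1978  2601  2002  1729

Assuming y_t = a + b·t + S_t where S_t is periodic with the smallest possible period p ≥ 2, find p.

3

First differences y_{t+1} − y_t: -599, -273, 623, -599, -273, 623, -599, -273, …
The difference pattern repeats every 3 terms and not for any smaller step, so p = 3.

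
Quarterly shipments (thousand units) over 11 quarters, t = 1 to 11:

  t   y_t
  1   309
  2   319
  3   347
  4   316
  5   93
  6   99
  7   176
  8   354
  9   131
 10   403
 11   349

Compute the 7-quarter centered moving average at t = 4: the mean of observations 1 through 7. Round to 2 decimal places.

237.00

Sum of periods 1–7: 309 + 319 + 347 + 316 + 93 + 99 + 176 = 1659
Divide by 7: 1659 / 7 = 237.00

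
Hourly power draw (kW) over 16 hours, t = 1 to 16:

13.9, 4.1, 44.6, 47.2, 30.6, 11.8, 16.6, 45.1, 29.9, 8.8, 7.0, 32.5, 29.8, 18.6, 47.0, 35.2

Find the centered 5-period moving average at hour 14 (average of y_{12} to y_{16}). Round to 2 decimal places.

32.62

Sum of periods 12–16: 32.5 + 29.8 + 18.6 + 47.0 + 35.2 = 163.1
Divide by 5: 163.1 / 5 = 32.62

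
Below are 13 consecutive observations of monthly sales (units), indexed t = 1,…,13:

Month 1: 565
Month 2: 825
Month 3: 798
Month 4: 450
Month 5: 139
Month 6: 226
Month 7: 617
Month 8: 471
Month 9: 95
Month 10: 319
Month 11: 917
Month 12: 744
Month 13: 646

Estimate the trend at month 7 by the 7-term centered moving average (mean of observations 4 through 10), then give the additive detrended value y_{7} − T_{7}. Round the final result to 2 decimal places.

Trend T_7 = (450 + 139 + 226 + 617 + 471 + 95 + 319) / 7 = 2317/7 = 331.0000
Detrended value: 617 − 331.0000 = 286.00

286.00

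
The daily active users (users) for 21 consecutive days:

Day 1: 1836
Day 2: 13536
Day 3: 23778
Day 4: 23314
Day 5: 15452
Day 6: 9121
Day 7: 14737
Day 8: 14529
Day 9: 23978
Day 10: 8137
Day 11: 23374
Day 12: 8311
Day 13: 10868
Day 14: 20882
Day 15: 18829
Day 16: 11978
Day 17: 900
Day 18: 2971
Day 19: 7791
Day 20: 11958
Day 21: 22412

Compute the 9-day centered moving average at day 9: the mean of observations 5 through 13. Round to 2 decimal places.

14278.56

Sum of periods 5–13: 15452 + 9121 + 14737 + 14529 + 23978 + 8137 + 23374 + 8311 + 10868 = 128507
Divide by 9: 128507 / 9 = 14278.56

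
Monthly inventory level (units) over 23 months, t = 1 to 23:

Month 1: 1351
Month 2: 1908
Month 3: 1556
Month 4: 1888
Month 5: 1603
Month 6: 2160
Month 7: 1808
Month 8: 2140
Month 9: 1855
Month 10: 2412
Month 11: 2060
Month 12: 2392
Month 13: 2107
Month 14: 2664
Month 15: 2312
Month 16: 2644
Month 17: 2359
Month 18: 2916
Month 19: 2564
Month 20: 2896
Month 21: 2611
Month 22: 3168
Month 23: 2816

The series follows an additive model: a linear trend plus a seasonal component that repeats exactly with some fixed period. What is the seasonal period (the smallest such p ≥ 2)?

4

First differences y_{t+1} − y_t: 557, -352, 332, -285, 557, -352, 332, -285, 557, -352, …
The difference pattern repeats every 4 terms and not for any smaller step, so p = 4.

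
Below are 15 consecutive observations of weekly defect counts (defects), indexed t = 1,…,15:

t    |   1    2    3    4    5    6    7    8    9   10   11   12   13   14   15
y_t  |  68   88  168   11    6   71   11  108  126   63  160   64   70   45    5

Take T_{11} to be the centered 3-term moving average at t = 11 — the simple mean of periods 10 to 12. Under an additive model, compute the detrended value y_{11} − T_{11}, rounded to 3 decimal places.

Trend T_11 = (63 + 160 + 64) / 3 = 287/3 = 95.66667
Detrended value: 160 − 95.66667 = 64.333

64.333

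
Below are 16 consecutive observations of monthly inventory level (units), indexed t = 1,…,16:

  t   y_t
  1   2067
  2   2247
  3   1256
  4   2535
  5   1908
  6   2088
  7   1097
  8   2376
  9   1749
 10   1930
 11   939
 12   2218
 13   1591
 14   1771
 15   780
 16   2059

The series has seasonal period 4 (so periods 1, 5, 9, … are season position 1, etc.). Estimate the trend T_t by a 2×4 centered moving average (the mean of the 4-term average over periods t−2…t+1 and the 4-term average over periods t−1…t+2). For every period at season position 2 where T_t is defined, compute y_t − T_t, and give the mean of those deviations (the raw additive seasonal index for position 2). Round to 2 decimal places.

201.00

Season position 2 occurs at t = 6, 10, 14 (where T_t is defined).
t=6: T_6 = 1887.1250; y_6 − T_6 = 2088 − 1887.1250 = 200.8750
t=10: T_10 = 1728.7500; y_10 − T_10 = 1930 − 1728.7500 = 201.2500
t=14: T_14 = 1570.1250; y_14 − T_14 = 1771 − 1570.1250 = 200.8750
Mean deviation: (200.8750 + 201.2500 + 200.8750) / 3 = 201.00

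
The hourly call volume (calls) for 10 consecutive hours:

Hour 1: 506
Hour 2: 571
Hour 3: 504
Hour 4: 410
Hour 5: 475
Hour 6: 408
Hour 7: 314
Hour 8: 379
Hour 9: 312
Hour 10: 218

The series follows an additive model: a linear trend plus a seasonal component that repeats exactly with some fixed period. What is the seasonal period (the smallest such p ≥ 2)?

3

First differences y_{t+1} − y_t: 65, -67, -94, 65, -67, -94, 65, -67, …
The difference pattern repeats every 3 terms and not for any smaller step, so p = 3.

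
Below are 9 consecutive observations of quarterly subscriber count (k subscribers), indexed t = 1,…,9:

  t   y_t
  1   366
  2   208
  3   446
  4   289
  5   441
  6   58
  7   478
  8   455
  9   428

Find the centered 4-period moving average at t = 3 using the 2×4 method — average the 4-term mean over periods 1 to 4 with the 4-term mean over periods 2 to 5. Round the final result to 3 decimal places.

336.625

Sum over 1–4: 366 + 208 + 446 + 289 = 1309
Sum over 2–5: 208 + 446 + 289 + 441 = 1384
CMA at t=3 = (1309 + 1384) / (2·4) = 2693 / 8 = 336.625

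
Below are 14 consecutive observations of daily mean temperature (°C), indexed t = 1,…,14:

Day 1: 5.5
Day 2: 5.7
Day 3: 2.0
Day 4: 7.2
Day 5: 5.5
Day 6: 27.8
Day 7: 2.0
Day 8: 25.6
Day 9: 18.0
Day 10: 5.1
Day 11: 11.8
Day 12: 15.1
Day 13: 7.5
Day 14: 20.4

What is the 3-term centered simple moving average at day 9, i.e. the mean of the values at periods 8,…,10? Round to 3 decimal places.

16.233

Sum of periods 8–10: 25.6 + 18.0 + 5.1 = 48.7
Divide by 3: 48.7 / 3 = 16.233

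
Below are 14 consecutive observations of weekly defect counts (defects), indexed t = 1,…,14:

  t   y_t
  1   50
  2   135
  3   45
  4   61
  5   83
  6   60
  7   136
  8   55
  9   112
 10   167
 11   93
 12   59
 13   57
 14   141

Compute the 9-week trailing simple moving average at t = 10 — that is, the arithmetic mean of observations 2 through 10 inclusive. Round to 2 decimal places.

Sum of periods 2–10: 135 + 45 + 61 + 83 + 60 + 136 + 55 + 112 + 167 = 854
Divide by 9: 854 / 9 = 94.89

94.89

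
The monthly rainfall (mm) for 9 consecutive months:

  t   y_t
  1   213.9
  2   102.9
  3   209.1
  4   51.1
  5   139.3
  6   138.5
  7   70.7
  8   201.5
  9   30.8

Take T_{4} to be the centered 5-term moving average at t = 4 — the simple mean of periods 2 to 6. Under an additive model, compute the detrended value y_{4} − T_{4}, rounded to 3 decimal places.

-77.080

Trend T_4 = (102.9 + 209.1 + 51.1 + 139.3 + 138.5) / 5 = 640.9/5 = 128.18000
Detrended value: 51.1 − 128.18000 = -77.080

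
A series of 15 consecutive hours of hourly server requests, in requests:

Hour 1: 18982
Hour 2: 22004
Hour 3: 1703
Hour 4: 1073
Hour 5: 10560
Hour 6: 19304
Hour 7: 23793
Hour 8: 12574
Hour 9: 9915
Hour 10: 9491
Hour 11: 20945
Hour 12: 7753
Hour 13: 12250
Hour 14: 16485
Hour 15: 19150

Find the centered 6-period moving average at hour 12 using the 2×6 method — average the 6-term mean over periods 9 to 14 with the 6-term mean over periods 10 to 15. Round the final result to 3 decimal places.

Sum over 9–14: 9915 + 9491 + 20945 + 7753 + 12250 + 16485 = 76839
Sum over 10–15: 9491 + 20945 + 7753 + 12250 + 16485 + 19150 = 86074
CMA at t=12 = (76839 + 86074) / (2·6) = 162913 / 12 = 13576.083

13576.083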